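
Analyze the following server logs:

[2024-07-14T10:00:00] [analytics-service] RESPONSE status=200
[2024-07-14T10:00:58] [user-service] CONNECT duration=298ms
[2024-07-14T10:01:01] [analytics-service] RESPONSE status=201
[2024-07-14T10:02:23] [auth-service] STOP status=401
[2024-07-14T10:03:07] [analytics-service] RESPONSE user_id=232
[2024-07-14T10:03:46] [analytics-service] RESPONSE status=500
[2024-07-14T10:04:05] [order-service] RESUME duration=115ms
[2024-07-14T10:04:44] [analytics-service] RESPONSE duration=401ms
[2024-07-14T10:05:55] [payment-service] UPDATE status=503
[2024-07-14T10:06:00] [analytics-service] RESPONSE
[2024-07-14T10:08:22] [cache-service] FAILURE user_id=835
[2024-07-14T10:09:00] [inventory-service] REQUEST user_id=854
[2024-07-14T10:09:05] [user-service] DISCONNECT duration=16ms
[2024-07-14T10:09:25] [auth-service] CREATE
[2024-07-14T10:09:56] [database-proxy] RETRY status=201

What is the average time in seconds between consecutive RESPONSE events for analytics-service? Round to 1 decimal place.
72.0

To calculate average interval:

1. Find all RESPONSE events for analytics-service in order
2. Calculate time gaps between consecutive events
3. Compute mean of gaps: 360 / 5 = 72.0 seconds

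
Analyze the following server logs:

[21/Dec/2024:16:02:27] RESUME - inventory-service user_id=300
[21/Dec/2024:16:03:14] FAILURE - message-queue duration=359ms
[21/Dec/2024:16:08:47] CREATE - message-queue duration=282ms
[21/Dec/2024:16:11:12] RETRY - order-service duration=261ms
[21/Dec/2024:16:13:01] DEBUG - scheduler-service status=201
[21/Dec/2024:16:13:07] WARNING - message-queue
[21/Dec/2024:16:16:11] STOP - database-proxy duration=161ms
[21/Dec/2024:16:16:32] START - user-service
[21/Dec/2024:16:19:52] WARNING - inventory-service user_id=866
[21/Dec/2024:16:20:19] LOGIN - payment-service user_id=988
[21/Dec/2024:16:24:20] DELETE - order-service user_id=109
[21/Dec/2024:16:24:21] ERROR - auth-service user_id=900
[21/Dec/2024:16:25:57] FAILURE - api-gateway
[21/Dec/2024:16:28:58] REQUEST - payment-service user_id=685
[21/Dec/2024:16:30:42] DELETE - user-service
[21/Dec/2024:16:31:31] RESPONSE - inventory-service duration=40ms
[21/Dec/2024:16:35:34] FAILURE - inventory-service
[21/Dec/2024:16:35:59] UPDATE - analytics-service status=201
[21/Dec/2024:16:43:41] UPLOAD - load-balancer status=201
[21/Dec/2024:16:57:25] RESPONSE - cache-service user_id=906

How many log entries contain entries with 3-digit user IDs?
7

To find matching entries:

1. Pattern to match: entries with 3-digit user IDs
2. Scan each log entry for the pattern
3. Count matches: 7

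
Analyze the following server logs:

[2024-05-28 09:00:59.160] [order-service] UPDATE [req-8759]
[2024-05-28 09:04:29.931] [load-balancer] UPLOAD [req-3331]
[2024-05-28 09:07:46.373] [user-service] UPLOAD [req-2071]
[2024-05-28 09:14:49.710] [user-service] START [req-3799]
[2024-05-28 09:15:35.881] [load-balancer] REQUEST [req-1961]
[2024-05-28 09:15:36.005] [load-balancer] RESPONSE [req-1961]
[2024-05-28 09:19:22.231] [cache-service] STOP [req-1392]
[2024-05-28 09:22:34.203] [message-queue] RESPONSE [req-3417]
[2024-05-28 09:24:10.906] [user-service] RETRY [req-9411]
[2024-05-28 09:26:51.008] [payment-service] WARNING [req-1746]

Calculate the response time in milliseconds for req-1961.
124

To calculate latency:

1. Find REQUEST with id req-1961: 2024-05-28 09:15:35.881
2. Find RESPONSE with id req-1961: 2024-05-28 09:15:36.005
3. Latency: 2024-05-28 09:15:36.005 - 2024-05-28 09:15:35.881 = 124ms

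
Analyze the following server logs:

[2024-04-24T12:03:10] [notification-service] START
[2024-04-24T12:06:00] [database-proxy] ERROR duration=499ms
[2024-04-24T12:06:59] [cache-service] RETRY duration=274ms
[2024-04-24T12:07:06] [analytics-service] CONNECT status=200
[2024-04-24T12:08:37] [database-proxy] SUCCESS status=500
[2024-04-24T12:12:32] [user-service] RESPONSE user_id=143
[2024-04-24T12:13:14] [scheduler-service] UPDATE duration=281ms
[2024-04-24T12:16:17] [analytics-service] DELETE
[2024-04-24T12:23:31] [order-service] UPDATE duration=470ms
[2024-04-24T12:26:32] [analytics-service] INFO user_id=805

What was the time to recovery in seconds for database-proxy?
157

To calculate recovery time:

1. Find ERROR event for database-proxy: 2024-04-24T12:06:00
2. Find next SUCCESS event for database-proxy: 2024-04-24T12:08:37
3. Recovery time: 2024-04-24T12:08:37 - 2024-04-24T12:06:00 = 157 seconds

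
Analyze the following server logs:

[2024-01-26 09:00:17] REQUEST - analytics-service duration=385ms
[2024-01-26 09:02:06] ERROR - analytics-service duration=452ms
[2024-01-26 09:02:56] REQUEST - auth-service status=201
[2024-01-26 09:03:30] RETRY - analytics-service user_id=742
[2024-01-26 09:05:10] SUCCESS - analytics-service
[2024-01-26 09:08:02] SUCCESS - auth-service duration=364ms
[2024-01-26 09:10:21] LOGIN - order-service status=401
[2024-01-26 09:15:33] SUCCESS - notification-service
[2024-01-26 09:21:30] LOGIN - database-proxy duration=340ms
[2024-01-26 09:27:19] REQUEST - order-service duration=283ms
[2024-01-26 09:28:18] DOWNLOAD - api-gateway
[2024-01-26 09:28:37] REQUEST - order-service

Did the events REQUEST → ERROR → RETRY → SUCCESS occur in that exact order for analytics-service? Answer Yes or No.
Yes

To verify sequence order:

1. Find all events in sequence REQUEST → ERROR → RETRY → SUCCESS for analytics-service
2. Extract their timestamps
3. Check if timestamps are in ascending order
4. Result: Yes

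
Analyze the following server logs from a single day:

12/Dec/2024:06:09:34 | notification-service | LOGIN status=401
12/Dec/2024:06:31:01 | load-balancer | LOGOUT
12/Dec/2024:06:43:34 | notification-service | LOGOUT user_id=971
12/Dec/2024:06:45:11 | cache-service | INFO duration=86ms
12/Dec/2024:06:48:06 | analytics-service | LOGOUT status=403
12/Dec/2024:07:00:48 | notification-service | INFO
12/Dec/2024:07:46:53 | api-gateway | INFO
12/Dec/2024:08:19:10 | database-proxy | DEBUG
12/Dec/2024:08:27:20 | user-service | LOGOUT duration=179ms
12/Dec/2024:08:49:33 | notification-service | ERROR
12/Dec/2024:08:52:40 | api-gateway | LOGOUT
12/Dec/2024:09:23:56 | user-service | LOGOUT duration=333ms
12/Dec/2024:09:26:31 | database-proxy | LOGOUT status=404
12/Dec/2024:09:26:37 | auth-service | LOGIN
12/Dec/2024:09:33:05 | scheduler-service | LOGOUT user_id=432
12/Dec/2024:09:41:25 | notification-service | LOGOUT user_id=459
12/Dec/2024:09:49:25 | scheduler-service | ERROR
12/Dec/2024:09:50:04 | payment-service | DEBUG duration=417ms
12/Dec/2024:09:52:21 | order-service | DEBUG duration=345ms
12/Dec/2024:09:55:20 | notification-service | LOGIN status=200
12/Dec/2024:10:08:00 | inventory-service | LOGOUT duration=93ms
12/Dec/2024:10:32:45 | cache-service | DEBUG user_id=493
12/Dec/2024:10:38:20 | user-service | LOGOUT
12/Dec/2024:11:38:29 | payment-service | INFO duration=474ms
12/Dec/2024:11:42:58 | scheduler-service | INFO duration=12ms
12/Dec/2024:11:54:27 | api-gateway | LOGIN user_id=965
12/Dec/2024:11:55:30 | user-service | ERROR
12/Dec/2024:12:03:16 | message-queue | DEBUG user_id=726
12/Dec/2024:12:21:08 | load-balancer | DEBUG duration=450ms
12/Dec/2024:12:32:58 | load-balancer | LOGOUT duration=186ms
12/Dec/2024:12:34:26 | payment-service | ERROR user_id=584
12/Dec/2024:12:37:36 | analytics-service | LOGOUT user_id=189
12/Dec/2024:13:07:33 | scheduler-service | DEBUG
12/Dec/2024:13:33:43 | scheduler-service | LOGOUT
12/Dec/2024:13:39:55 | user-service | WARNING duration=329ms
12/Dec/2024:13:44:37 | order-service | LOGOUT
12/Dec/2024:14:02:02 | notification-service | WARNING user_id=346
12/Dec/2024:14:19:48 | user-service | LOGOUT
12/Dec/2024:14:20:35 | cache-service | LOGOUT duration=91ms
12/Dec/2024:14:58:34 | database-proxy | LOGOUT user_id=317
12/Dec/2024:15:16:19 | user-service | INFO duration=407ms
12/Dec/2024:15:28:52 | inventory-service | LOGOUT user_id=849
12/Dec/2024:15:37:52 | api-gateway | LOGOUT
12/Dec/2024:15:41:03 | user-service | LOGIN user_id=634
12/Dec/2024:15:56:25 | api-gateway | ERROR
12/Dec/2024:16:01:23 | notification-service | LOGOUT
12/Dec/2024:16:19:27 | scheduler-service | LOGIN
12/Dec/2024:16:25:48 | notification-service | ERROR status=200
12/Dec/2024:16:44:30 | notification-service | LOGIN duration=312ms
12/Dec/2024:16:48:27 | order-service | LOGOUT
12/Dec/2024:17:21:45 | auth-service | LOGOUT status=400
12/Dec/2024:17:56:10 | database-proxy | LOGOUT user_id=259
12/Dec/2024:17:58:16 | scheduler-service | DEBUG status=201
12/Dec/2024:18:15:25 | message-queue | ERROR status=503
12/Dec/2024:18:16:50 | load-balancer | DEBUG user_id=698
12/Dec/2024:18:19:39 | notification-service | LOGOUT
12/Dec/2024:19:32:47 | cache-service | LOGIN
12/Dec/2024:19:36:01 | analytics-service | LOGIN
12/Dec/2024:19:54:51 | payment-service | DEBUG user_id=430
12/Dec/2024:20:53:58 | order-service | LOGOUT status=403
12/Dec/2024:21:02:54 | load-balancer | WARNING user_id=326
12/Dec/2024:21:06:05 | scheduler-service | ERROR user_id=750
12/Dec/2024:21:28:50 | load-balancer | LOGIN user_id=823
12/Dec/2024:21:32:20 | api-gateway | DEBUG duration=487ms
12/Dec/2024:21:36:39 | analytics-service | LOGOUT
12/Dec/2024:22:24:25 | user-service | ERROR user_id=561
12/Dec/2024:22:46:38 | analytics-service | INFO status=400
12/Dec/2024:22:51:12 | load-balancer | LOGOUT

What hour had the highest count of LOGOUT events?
9

To find the peak hour:

1. Group all LOGOUT events by hour
2. Count events in each hour
3. Find hour with maximum count
4. Peak hour: 9 (with 4 events)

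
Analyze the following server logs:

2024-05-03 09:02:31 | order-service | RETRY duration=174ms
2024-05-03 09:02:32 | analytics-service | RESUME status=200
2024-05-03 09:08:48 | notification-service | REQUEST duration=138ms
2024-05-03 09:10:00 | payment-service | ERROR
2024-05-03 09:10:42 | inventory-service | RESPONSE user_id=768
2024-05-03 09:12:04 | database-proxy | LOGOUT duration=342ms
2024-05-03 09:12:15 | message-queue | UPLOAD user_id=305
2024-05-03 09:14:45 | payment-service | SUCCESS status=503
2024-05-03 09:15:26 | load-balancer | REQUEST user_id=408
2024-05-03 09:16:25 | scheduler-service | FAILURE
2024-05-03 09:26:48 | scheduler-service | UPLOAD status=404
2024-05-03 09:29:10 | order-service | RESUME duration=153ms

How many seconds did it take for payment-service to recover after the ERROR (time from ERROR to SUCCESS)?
285

To calculate recovery time:

1. Find ERROR event for payment-service: 2024-05-03 09:10:00
2. Find next SUCCESS event for payment-service: 2024-05-03 09:14:45
3. Recovery time: 2024-05-03 09:14:45 - 2024-05-03 09:10:00 = 285 seconds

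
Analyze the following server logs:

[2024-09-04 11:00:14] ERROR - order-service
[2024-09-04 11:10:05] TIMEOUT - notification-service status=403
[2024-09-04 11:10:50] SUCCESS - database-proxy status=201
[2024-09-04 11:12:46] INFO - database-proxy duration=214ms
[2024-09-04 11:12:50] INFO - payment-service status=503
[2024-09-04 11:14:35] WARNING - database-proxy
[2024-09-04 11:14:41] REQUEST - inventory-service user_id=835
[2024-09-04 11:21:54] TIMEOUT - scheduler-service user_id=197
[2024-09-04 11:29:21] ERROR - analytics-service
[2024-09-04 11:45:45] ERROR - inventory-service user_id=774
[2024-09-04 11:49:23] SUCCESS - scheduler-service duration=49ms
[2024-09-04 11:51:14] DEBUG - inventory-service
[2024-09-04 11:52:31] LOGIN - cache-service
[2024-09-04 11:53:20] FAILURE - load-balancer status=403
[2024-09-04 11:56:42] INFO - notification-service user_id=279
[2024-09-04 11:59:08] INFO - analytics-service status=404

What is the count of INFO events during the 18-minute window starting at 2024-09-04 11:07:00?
2

To count events in the time window:

1. Window boundaries: 2024-09-04 11:07:00 to 2024-09-04 11:25:00
2. Filter for INFO events within this window
3. Count matching events: 2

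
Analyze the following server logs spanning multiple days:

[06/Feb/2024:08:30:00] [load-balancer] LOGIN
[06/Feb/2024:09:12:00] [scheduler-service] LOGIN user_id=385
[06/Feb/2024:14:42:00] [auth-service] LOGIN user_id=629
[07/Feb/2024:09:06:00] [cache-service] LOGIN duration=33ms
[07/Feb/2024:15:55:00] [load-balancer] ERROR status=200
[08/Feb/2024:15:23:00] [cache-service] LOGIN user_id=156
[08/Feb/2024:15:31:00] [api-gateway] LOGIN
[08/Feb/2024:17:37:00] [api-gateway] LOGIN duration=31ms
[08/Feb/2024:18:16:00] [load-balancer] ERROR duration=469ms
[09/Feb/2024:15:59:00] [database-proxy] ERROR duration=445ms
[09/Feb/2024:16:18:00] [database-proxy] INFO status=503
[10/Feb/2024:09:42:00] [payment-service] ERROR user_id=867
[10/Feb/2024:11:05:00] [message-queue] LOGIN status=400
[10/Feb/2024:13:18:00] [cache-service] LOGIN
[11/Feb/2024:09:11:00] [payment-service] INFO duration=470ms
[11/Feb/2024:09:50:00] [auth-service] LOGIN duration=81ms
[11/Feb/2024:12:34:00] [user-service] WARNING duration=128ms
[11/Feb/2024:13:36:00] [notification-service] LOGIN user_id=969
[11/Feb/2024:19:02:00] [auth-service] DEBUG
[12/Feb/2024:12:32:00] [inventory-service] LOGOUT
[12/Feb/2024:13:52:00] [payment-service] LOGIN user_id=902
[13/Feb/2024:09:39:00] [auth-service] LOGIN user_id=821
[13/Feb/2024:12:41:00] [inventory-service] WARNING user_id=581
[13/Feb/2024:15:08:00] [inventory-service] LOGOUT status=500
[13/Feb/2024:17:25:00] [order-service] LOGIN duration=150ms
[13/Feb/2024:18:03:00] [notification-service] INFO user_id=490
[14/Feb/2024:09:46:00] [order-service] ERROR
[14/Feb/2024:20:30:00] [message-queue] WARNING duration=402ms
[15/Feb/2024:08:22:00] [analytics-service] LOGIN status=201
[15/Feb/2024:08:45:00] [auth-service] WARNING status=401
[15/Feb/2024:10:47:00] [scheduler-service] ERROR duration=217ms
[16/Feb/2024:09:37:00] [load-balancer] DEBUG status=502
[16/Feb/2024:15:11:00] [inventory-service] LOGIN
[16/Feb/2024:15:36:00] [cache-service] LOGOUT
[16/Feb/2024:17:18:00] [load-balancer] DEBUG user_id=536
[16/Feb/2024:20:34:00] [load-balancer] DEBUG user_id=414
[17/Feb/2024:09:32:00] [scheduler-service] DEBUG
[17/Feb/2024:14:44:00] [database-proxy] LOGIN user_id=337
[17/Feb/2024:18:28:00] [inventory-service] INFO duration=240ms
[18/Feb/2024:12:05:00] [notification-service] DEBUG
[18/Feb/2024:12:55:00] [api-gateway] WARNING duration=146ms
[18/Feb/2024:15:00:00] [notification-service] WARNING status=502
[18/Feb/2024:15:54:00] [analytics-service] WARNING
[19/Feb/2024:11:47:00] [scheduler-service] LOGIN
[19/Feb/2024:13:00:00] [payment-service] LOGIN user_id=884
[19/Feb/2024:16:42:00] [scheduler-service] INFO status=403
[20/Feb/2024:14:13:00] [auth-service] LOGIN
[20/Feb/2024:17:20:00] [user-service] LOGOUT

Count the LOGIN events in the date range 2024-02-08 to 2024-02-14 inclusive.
10

To filter by date range:

1. Date range: 2024-02-08 through 2024-02-14, both dates inclusive
2. Filter for LOGIN events whose date falls in this range
3. Count matching events: 10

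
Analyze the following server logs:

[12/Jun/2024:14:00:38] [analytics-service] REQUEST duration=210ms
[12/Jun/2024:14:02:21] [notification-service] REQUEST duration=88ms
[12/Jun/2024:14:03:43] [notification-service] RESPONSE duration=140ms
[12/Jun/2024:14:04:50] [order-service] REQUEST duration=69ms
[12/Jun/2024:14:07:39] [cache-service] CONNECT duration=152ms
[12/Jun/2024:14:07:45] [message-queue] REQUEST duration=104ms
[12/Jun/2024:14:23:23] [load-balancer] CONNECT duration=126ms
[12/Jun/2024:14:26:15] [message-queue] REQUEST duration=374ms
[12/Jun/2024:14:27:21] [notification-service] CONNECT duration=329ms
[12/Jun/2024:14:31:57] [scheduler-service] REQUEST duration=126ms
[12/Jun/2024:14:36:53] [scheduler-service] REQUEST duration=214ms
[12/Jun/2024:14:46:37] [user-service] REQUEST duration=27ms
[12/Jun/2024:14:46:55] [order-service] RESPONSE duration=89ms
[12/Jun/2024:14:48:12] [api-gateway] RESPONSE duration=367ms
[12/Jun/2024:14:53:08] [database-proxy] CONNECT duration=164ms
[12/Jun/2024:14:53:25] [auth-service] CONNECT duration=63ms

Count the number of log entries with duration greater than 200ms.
5

To count timeouts:

1. Threshold: 200ms
2. Extract duration from each log entry
3. Count entries where duration > 200
4. Timeout count: 5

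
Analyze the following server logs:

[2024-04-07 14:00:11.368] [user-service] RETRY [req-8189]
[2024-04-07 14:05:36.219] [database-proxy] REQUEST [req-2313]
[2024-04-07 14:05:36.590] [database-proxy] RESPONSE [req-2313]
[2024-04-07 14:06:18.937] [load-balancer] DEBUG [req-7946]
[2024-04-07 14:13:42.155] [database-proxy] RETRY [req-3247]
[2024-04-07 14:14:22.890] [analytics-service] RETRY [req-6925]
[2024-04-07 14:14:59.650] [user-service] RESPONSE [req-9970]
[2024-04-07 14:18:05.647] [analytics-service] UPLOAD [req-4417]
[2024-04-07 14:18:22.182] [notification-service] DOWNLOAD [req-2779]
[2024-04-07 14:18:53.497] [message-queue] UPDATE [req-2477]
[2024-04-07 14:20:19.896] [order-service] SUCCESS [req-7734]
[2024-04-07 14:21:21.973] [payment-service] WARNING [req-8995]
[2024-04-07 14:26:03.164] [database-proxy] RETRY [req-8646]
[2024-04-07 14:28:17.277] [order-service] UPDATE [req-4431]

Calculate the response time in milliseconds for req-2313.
371

To calculate latency:

1. Find REQUEST with id req-2313: 2024-04-07 14:05:36.219
2. Find RESPONSE with id req-2313: 2024-04-07 14:05:36.590
3. Latency: 2024-04-07 14:05:36.590 - 2024-04-07 14:05:36.219 = 371ms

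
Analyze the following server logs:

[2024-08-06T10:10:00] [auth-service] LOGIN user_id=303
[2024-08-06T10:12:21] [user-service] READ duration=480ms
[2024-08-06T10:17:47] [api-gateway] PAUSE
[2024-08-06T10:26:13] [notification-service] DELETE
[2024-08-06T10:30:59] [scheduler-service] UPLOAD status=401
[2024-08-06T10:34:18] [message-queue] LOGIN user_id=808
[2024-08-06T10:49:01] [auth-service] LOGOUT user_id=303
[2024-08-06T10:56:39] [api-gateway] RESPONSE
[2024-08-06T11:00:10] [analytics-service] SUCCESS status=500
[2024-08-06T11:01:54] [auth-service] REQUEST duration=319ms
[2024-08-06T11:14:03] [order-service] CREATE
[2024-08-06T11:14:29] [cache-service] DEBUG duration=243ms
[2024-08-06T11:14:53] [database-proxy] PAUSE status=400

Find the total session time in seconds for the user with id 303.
2341

To calculate session duration:

1. Find LOGIN event for user_id=303: 2024-08-06T10:10:00
2. Find LOGOUT event for user_id=303: 2024-08-06T10:49:01
3. Session duration: 2024-08-06T10:49:01 - 2024-08-06T10:10:00 = 2341 seconds (39 minutes)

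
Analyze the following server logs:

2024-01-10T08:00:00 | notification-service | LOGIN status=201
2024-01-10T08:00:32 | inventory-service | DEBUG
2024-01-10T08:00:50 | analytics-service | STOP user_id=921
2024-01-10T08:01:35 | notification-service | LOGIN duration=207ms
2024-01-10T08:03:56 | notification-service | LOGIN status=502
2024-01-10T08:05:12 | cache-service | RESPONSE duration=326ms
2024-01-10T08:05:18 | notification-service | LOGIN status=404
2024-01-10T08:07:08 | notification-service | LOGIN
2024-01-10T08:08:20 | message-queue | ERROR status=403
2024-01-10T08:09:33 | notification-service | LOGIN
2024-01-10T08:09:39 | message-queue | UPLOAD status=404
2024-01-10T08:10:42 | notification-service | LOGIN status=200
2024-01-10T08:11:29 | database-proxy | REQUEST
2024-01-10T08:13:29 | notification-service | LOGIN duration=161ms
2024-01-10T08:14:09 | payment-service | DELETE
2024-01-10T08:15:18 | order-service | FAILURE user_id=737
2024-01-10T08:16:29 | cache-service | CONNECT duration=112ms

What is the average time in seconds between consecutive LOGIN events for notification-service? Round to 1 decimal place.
115.6

To calculate average interval:

1. Find all LOGIN events for notification-service in order
2. Calculate time gaps between consecutive events
3. Compute mean of gaps: 809 / 7 = 115.6 seconds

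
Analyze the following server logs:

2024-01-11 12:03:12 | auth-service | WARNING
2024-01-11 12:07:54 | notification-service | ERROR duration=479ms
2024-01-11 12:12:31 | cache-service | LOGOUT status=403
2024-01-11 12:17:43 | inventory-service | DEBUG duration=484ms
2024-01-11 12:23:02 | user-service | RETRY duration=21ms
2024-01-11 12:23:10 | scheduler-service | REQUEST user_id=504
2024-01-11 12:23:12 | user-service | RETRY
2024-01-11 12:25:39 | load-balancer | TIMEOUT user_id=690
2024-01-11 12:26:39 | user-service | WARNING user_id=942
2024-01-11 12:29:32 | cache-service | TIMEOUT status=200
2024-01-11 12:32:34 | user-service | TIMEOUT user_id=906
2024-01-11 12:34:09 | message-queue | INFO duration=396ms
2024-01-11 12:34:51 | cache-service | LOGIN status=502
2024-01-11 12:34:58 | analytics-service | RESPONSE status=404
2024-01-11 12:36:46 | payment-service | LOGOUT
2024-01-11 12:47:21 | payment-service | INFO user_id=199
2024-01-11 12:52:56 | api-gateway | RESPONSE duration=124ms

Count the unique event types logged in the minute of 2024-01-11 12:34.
3

To count unique event types:

1. Filter events in the minute starting at 2024-01-11 12:34
2. Extract event types from matching entries
3. Count unique types: 3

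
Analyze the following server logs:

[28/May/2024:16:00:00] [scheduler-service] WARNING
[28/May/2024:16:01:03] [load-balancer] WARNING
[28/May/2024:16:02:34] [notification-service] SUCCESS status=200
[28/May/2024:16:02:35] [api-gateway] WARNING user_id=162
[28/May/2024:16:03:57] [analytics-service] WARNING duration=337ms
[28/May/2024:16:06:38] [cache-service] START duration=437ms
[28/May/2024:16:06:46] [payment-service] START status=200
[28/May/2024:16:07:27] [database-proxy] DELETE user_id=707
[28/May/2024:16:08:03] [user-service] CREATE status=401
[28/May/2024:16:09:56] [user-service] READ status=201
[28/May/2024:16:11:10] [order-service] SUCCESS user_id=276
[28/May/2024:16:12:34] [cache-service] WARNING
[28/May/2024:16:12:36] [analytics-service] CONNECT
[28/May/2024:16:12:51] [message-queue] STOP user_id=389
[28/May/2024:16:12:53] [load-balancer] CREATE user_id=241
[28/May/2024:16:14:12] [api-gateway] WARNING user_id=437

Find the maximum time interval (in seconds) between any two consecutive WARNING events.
517

To find the longest gap:

1. Extract all WARNING events in chronological order
2. Calculate time differences between consecutive events
3. Find the maximum difference
4. Longest gap: 517 seconds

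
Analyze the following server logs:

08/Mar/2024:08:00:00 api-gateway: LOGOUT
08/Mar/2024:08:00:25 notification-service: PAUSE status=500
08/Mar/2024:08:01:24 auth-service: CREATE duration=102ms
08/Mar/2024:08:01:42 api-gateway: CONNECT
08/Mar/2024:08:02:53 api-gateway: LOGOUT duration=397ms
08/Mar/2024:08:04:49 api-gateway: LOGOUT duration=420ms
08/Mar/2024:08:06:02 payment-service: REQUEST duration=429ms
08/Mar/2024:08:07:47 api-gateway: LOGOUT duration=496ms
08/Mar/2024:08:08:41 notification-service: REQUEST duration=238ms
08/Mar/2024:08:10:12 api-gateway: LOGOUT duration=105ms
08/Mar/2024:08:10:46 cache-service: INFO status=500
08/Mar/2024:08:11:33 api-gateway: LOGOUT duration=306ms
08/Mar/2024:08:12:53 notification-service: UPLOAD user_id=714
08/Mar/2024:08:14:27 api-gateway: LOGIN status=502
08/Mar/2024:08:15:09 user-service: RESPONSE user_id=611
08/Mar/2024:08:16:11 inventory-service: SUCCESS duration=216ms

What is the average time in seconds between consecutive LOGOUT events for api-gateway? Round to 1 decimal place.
138.6

To calculate average interval:

1. Find all LOGOUT events for api-gateway in order
2. Calculate time gaps between consecutive events
3. Compute mean of gaps: 693 / 5 = 138.6 seconds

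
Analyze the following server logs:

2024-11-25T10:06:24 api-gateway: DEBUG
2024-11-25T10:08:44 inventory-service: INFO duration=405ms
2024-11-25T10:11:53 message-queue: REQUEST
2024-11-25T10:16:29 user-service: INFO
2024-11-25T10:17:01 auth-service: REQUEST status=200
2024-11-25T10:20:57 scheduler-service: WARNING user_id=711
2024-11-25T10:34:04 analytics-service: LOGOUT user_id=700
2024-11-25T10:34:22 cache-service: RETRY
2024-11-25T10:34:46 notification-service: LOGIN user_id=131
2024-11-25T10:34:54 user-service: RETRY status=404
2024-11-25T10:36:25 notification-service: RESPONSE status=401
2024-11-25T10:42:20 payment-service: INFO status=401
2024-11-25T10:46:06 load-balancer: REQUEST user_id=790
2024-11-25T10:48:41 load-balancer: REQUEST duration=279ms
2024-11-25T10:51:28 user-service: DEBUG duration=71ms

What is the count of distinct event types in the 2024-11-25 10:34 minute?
3

To count unique event types:

1. Filter events in the minute starting at 2024-11-25 10:34
2. Extract event types from matching entries
3. Count unique types: 3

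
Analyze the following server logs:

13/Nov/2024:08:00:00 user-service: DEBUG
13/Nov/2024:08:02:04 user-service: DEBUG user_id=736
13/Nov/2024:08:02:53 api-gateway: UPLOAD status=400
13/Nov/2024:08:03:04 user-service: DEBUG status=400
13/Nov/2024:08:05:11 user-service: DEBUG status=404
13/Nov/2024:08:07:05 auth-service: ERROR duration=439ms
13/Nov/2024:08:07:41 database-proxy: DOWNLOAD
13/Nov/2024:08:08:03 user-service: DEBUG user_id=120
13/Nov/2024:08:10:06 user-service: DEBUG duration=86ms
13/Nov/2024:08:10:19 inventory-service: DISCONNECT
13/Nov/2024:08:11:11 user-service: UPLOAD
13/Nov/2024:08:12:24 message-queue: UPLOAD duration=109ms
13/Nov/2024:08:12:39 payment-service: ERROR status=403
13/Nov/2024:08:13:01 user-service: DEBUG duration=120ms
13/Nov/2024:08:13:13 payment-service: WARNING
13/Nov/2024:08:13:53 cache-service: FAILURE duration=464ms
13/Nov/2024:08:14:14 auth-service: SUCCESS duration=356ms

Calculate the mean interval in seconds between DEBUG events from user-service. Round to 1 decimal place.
130.2

To calculate average interval:

1. Find all DEBUG events for user-service in order
2. Calculate time gaps between consecutive events
3. Compute mean of gaps: 781 / 6 = 130.2 seconds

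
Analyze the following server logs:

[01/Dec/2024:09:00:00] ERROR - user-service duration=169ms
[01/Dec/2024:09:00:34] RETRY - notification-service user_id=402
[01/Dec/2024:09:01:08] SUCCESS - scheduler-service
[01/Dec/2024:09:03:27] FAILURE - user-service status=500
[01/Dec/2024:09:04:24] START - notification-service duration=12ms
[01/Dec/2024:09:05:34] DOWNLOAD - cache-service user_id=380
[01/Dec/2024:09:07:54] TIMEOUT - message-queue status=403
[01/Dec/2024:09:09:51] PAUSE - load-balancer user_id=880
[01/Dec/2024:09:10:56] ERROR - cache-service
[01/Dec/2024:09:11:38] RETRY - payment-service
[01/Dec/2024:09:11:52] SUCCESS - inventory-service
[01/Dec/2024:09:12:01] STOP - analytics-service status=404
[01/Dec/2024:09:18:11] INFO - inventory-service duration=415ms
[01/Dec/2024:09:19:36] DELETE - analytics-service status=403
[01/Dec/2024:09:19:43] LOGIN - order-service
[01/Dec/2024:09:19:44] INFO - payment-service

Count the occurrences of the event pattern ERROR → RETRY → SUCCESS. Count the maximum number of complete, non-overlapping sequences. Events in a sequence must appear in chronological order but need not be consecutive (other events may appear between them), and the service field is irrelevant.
2

To count sequences:

1. Look for pattern: ERROR → RETRY → SUCCESS
2. Greedily scan the log in chronological order, matching each sequence element in turn (ignoring service)
3. Each time the full pattern completes, increment the count and restart matching from the next event
4. Complete non-overlapping sequences found: 2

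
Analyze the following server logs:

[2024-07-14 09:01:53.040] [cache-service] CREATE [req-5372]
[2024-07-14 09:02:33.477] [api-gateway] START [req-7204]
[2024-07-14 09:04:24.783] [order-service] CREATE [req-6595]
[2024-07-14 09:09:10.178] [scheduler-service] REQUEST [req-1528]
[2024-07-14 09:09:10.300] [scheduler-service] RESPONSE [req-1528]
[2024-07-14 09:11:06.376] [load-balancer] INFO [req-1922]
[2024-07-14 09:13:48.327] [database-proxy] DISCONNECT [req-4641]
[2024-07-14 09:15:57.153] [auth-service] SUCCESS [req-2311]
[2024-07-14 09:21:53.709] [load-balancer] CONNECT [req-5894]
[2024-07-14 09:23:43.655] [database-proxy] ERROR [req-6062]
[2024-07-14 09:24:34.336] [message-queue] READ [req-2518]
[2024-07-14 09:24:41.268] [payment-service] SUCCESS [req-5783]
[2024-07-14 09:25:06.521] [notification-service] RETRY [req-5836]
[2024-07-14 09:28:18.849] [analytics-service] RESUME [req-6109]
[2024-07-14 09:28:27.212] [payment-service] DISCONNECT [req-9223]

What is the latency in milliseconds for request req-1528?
122

To calculate latency:

1. Find REQUEST with id req-1528: 2024-07-14 09:09:10.178
2. Find RESPONSE with id req-1528: 2024-07-14 09:09:10.300
3. Latency: 2024-07-14 09:09:10.300 - 2024-07-14 09:09:10.178 = 122ms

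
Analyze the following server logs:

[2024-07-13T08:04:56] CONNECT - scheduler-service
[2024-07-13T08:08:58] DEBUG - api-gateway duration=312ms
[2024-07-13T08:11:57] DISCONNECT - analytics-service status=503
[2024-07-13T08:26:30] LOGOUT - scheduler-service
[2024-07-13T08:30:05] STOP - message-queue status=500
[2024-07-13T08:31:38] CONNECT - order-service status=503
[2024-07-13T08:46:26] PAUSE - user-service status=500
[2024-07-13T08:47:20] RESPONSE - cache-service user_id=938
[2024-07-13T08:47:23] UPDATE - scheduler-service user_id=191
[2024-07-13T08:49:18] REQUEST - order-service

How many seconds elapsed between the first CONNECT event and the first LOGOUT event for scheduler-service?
1294

To find the time between events:

1. Locate the first CONNECT event for scheduler-service: 2024-07-13T08:04:56
2. Locate the first LOGOUT event for scheduler-service: 2024-07-13T08:26:30
3. Calculate the difference: 2024-07-13T08:26:30 - 2024-07-13T08:04:56 = 1294 seconds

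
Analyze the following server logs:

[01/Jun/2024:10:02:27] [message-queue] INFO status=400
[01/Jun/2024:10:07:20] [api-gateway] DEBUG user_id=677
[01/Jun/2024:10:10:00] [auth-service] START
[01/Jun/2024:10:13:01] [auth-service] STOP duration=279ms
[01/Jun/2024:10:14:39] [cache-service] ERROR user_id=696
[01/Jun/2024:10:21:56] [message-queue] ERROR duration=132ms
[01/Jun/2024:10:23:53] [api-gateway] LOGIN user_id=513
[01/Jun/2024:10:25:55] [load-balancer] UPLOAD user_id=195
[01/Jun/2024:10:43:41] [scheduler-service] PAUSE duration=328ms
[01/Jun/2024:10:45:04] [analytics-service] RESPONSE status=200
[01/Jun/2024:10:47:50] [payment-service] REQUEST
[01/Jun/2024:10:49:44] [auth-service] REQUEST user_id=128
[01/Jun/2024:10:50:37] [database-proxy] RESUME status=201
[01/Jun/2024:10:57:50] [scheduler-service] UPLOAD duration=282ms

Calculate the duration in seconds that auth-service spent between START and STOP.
181

To calculate state duration:

1. Find START event for auth-service: 01/Jun/2024:10:10:00
2. Find STOP event for auth-service: 01/Jun/2024:10:13:01
3. Calculate duration: 01/Jun/2024:10:13:01 - 01/Jun/2024:10:10:00 = 181 seconds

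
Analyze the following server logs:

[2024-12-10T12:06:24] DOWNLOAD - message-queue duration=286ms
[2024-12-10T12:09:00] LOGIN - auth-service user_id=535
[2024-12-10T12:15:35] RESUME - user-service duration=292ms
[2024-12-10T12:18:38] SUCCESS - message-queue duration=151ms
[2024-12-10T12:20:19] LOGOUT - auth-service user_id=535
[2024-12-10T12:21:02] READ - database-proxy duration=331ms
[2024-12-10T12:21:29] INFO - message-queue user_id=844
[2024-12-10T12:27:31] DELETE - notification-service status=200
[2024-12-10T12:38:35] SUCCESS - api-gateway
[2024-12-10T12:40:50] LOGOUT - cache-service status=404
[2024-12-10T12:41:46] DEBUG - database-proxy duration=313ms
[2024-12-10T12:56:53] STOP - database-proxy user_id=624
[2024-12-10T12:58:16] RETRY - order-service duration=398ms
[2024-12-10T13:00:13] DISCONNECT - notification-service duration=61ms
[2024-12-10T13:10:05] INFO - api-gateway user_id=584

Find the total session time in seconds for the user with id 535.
679

To calculate session duration:

1. Find LOGIN event for user_id=535: 2024-12-10T12:09:00
2. Find LOGOUT event for user_id=535: 2024-12-10T12:20:19
3. Session duration: 2024-12-10T12:20:19 - 2024-12-10T12:09:00 = 679 seconds (11 minutes)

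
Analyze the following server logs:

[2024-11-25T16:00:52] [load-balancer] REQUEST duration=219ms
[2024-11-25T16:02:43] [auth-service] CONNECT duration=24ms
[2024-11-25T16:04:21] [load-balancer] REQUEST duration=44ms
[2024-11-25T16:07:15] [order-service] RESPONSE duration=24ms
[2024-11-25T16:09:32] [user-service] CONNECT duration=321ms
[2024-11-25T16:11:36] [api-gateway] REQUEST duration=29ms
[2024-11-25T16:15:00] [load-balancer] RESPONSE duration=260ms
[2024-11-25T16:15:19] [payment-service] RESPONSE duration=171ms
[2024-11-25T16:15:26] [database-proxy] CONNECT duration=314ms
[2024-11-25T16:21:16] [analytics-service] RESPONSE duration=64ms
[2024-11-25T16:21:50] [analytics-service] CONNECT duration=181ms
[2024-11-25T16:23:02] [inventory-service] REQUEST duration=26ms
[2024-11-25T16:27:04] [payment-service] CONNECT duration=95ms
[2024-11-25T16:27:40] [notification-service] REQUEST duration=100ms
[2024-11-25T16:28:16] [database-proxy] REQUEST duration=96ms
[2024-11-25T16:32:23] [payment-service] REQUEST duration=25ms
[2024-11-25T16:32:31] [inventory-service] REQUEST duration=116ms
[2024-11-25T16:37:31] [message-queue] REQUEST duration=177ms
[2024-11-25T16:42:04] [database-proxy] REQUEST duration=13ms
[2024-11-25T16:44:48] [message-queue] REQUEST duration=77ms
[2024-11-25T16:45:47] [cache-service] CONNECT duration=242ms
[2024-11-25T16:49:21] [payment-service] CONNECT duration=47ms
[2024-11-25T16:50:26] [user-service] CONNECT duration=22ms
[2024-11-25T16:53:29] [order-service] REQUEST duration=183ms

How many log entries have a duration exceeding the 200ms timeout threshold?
5

To count timeouts:

1. Threshold: 200ms
2. Extract duration from each log entry
3. Count entries where duration > 200
4. Timeout count: 5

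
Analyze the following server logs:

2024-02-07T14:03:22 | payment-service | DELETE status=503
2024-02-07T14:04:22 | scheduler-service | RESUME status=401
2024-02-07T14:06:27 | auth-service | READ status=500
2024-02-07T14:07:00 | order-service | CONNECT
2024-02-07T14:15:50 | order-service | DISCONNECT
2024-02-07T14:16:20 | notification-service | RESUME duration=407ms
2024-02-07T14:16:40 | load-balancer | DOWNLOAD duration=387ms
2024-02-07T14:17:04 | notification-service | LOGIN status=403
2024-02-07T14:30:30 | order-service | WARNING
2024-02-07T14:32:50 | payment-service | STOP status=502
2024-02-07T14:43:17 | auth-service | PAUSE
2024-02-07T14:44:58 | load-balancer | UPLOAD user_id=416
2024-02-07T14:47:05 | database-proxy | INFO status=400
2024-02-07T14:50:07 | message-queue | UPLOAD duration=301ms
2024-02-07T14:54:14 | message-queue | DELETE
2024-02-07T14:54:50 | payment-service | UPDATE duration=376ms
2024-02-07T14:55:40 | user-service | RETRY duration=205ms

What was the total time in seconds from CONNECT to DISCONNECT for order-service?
530

To calculate state duration:

1. Find CONNECT event for order-service: 2024-02-07T14:07:00
2. Find DISCONNECT event for order-service: 2024-02-07T14:15:50
3. Calculate duration: 2024-02-07T14:15:50 - 2024-02-07T14:07:00 = 530 seconds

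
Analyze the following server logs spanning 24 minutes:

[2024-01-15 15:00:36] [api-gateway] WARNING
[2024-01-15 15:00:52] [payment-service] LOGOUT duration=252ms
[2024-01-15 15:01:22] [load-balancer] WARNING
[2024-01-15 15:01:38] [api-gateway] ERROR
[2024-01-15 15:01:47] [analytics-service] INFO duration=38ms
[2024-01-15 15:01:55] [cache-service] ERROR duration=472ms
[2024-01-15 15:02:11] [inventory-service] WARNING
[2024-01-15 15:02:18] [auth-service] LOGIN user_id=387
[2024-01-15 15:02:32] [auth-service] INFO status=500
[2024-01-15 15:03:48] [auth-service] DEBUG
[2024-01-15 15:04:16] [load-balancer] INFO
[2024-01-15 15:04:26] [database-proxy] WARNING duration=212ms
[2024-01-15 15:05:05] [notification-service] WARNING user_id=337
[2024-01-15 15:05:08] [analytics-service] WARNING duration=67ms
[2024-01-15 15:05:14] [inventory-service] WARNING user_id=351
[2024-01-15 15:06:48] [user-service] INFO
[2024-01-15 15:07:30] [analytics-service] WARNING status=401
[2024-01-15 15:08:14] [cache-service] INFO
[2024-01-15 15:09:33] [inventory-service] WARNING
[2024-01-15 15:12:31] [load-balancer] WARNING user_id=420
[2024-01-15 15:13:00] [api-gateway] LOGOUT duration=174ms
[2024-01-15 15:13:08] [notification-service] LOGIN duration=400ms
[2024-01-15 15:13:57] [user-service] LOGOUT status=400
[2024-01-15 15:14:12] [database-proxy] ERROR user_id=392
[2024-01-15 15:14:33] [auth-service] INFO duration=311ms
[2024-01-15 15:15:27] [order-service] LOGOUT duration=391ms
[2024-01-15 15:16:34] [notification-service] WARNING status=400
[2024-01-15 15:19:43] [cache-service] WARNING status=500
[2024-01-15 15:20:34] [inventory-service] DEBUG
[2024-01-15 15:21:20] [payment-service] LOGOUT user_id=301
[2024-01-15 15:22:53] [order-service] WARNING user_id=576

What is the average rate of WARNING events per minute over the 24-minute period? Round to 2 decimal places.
0.54

To calculate the rate:

1. Count total WARNING events: 13
2. Total time period: 24 minutes
3. Rate = 13 / 24 = 0.54 events per minute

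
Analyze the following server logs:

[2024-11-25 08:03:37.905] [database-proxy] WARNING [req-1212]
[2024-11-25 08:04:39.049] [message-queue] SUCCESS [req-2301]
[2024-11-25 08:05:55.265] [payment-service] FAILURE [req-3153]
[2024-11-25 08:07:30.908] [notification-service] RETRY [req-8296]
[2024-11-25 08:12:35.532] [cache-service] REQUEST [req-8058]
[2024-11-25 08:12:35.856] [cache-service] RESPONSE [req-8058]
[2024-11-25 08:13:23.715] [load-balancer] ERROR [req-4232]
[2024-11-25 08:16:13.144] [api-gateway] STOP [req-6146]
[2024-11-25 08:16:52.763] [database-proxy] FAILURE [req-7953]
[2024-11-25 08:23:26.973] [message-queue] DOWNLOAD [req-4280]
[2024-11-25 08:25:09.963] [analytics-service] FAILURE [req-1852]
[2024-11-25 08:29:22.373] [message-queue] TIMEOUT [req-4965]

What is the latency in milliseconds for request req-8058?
324

To calculate latency:

1. Find REQUEST with id req-8058: 2024-11-25 08:12:35.532
2. Find RESPONSE with id req-8058: 2024-11-25 08:12:35.856
3. Latency: 2024-11-25 08:12:35.856 - 2024-11-25 08:12:35.532 = 324ms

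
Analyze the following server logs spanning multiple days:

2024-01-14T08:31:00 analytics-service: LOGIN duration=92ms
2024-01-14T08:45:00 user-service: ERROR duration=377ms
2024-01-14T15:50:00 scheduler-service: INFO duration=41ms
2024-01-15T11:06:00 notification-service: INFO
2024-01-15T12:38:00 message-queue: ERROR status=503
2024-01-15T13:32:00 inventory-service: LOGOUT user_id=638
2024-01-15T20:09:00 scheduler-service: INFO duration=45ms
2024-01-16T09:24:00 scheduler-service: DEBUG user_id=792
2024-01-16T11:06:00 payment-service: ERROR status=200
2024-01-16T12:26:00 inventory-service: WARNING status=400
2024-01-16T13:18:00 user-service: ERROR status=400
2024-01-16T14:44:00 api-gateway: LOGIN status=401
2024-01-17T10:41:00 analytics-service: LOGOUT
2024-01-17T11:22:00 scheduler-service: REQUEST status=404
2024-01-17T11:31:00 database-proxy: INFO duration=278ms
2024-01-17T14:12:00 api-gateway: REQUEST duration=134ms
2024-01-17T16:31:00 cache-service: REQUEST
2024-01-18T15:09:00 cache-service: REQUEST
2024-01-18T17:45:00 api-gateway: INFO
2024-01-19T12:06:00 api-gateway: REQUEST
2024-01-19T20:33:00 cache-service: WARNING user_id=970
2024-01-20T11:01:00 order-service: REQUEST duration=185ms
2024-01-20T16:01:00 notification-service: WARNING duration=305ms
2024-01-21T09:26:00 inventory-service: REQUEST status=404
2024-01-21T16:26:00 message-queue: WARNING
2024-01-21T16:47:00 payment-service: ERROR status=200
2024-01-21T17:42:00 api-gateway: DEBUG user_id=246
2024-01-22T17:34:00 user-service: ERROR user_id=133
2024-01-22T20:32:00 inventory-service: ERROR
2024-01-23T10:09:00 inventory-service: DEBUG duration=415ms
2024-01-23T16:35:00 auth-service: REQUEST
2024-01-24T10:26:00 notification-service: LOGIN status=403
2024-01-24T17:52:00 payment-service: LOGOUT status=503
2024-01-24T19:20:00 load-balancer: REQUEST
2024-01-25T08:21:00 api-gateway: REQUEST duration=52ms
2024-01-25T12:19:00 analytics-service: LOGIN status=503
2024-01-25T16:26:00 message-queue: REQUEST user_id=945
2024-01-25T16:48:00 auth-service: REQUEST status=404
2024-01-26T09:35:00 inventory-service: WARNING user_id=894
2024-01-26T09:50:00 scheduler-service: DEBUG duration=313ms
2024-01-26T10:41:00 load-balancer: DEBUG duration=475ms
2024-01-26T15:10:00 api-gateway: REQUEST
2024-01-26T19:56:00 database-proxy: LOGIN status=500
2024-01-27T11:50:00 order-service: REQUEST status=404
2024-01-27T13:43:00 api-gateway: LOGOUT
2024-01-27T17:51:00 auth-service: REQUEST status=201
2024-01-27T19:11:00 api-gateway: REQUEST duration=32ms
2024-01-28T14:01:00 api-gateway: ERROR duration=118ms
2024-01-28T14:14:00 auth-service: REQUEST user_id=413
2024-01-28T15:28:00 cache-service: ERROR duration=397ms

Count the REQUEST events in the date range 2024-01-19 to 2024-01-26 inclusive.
9

To filter by date range:

1. Date range: 2024-01-19 through 2024-01-26, both dates inclusive
2. Filter for REQUEST events whose date falls in this range
3. Count matching events: 9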